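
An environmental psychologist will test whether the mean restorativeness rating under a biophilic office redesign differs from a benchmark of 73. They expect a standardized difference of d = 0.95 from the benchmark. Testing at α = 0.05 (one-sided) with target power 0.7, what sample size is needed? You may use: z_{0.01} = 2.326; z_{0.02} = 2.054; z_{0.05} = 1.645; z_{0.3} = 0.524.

n = 6

For a one-sample test: n = ((z_{α} + z_β) / d)².
z_{α} + z_β = 1.645 + 0.524 = 2.169.
n = (2.169 / 0.95)² = 2.283² = 5.21.
Round up.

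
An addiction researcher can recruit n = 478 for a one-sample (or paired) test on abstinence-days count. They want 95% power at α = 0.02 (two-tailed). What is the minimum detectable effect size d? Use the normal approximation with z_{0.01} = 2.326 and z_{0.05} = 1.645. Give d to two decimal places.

d_min ≈ 0.18

For a single sample (or paired design) of n = 478: d_min = (z_{α/2} + z_β)/√n.
z-sum = 2.326 + 1.645 = 3.971.
d_min = 3.971 / √478 = 3.971 / 21.863 = 0.182.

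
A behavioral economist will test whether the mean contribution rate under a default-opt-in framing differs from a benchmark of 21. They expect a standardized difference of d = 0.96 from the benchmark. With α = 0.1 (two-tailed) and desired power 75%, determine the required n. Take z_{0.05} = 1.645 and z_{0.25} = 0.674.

n = 6

For a one-sample test: n = ((z_{α/2} + z_β) / d)².
z_{α/2} + z_β = 1.645 + 0.674 = 2.319.
n = (2.319 / 0.96)² = 2.416² = 5.84.
Round up.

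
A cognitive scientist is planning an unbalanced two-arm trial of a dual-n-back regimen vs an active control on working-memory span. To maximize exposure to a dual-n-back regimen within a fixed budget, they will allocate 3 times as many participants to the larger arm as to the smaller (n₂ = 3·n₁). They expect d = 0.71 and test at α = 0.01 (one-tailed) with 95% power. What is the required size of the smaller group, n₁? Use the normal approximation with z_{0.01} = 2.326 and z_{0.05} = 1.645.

With allocation ratio k = n₂/n₁ = 3, Var(x̄₁−x̄₂) = σ²(1/n₁ + 1/(k·n₁)) = σ²·(k+1)/(k·n₁).
So n₁ = (1 + 1/k)·((z_{α} + z_β)/d)² = 1.333 × (3.971/0.71)².
n₁ = 1.333 × 31.28 = 41.7.
Round up: n₁ = 42, giving n₂ = 3 × 42 = 126.

n₁ = 42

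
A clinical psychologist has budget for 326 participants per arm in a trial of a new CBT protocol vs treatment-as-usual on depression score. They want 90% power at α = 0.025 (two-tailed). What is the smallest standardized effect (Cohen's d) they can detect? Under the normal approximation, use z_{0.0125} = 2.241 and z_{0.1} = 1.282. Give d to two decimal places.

For two independent groups of n = 326 each: d_min = (z_{α/2} + z_β)·√(2/n).
z-sum = 2.241 + 1.282 = 3.523.
d_min = 3.523 × √(2/326) = 3.523 × 0.0783 = 0.276.

d_min ≈ 0.28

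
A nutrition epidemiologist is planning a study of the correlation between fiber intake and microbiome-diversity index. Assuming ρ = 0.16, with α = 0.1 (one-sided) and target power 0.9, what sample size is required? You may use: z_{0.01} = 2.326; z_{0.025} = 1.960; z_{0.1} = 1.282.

Fisher's z: C = ½·ln((1+r)/(1−r)) = ½·ln(1.3810) = 0.1614.
n = ((z_{α} + z_β)/C)² + 3.
(1.282 + 1.282) / 0.1614 = 2.564 / 0.1614 = 15.886.
n = 15.886² + 3 = 252.36 + 3 = 255.4.
Round up.

n = 256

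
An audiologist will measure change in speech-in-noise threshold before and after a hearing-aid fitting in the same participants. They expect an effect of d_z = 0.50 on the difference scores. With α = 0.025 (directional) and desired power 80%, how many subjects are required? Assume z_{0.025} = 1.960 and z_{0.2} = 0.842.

n = 32 pairs

For a paired (one-sample on differences) test: n = ((z_{α} + z_β) / d)².
z_{α} + z_β = 1.960 + 0.842 = 2.802.
n = (2.802 / 0.50)² = 5.604² = 31.40.
Round up.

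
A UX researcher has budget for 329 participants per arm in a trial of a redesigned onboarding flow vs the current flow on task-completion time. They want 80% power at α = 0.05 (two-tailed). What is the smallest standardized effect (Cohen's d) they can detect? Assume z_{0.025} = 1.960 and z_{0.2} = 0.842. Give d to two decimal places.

For two independent groups of n = 329 each: d_min = (z_{α/2} + z_β)·√(2/n).
z-sum = 1.960 + 0.842 = 2.802.
d_min = 2.802 × √(2/329) = 2.802 × 0.0780 = 0.218.

d_min ≈ 0.22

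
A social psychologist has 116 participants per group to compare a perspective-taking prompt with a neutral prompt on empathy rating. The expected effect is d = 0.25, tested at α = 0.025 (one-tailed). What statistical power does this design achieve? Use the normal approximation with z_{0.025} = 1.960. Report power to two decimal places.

power ≈ 0.48

For two equal groups, power = Φ(d·√(n/2) − z_{α}).
d·√(n/2) = 0.25 × √(116/2) = 0.25 × 7.616 = 1.904.
z_β = 1.904 − 1.960 = -0.056.
Power = Φ(-0.056) = 0.478.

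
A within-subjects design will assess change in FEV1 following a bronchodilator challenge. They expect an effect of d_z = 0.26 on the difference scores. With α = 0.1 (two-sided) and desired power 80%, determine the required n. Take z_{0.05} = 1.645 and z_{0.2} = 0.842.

For a paired (one-sample on differences) test: n = ((z_{α/2} + z_β) / d)².
z_{α/2} + z_β = 1.645 + 0.842 = 2.487.
n = (2.487 / 0.26)² = 9.565² = 91.50.
Round up.

n = 92 pairs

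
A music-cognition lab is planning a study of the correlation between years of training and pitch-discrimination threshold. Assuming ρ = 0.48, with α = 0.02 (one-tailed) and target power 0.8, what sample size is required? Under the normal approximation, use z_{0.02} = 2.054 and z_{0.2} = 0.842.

Fisher's z: C = ½·ln((1+r)/(1−r)) = ½·ln(2.8462) = 0.5230.
n = ((z_{α} + z_β)/C)² + 3.
(2.054 + 0.842) / 0.5230 = 2.896 / 0.5230 = 5.537.
n = 5.537² + 3 = 30.66 + 3 = 33.7.
Round up.

n = 34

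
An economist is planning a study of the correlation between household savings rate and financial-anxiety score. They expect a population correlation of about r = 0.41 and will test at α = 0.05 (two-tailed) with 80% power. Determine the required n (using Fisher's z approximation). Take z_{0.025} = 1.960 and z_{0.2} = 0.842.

n = 45

Fisher's z: C = ½·ln((1+r)/(1−r)) = ½·ln(2.3898) = 0.4356.
n = ((z_{α/2} + z_β)/C)² + 3.
(1.960 + 0.842) / 0.4356 = 2.802 / 0.4356 = 6.433.
n = 6.433² + 3 = 41.38 + 3 = 44.4.
Round up.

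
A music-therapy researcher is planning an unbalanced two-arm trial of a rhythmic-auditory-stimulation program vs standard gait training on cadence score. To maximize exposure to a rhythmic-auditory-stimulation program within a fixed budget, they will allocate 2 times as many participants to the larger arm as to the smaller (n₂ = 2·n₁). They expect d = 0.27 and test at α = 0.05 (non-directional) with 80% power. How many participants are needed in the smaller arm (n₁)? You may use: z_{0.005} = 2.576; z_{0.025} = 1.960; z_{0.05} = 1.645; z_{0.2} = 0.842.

With allocation ratio k = n₂/n₁ = 2, Var(x̄₁−x̄₂) = σ²(1/n₁ + 1/(k·n₁)) = σ²·(k+1)/(k·n₁).
So n₁ = (1 + 1/k)·((z_{α/2} + z_β)/d)² = 1.500 × (2.802/0.27)².
n₁ = 1.500 × 107.70 = 161.5.
Round up: n₁ = 162, giving n₂ = 2 × 162 = 324.

n₁ = 162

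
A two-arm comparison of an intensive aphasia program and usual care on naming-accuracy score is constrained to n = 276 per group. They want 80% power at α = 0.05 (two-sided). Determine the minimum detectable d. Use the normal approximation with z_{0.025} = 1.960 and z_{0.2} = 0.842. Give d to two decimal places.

For two independent groups of n = 276 each: d_min = (z_{α/2} + z_β)·√(2/n).
z-sum = 1.960 + 0.842 = 2.802.
d_min = 2.802 × √(2/276) = 2.802 × 0.0851 = 0.239.

d_min ≈ 0.24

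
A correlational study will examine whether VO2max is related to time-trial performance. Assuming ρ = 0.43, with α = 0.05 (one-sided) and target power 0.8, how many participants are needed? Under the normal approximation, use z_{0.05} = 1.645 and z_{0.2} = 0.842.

n = 33

Fisher's z: C = ½·ln((1+r)/(1−r)) = ½·ln(2.5088) = 0.4599.
n = ((z_{α} + z_β)/C)² + 3.
(1.645 + 0.842) / 0.4599 = 2.487 / 0.4599 = 5.408.
n = 5.408² + 3 = 29.24 + 3 = 32.2.
Round up.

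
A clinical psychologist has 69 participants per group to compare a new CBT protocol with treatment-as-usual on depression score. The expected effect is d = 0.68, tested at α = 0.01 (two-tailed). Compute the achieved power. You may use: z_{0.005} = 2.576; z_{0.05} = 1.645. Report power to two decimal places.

For two equal groups, power = Φ(d·√(n/2) − z_{α/2}).
d·√(n/2) = 0.68 × √(69/2) = 0.68 × 5.874 = 3.994.
z_β = 3.994 − 2.576 = 1.418.
Power = Φ(1.418) = 0.922.

power ≈ 0.92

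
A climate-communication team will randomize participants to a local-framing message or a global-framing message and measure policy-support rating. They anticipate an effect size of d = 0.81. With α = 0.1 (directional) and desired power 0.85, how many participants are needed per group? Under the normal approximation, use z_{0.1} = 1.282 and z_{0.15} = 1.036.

n = 17 per group

For two independent groups with equal n: n = 2·((z_{α} + z_β) / d)².
z_{α} + z_β = 1.282 + 1.036 = 2.318.
n = 2 × (2.318 / 0.81)² = 2 × 2.862² = 2 × 8.19 = 16.4.
Round up to the next whole participant.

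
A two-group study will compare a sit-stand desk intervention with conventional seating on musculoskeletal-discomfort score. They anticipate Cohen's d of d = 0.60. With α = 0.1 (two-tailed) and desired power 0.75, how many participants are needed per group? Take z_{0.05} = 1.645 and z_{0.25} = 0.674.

For two independent groups with equal n: n = 2·((z_{α/2} + z_β) / d)².
z_{α/2} + z_β = 1.645 + 0.674 = 2.319.
n = 2 × (2.319 / 0.60)² = 2 × 3.865² = 2 × 14.94 = 29.9.
Round up to the next whole participant.

n = 30 per group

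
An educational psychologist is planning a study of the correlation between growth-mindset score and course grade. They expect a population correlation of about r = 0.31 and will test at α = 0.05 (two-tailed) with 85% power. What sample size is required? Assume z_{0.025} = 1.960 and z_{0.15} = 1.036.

n = 91

Fisher's z: C = ½·ln((1+r)/(1−r)) = ½·ln(1.8986) = 0.3205.
n = ((z_{α/2} + z_β)/C)² + 3.
(1.960 + 1.036) / 0.3205 = 2.996 / 0.3205 = 9.348.
n = 9.348² + 3 = 87.38 + 3 = 90.4.
Round up.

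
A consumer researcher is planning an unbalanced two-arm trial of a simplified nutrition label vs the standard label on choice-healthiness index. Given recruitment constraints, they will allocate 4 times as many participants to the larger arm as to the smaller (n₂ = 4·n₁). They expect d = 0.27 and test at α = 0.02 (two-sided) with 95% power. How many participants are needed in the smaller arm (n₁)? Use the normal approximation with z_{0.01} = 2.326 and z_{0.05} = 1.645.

n₁ = 271

With allocation ratio k = n₂/n₁ = 4, Var(x̄₁−x̄₂) = σ²(1/n₁ + 1/(k·n₁)) = σ²·(k+1)/(k·n₁).
So n₁ = (1 + 1/k)·((z_{α/2} + z_β)/d)² = 1.250 × (3.971/0.27)².
n₁ = 1.250 × 216.31 = 270.4.
Round up: n₁ = 271, giving n₂ = 4 × 271 = 1084.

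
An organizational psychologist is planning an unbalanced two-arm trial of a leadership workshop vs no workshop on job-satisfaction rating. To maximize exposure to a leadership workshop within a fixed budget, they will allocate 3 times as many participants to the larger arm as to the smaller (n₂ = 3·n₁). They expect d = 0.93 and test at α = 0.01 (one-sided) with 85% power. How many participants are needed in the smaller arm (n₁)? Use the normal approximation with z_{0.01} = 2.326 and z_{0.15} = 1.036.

n₁ = 18

With allocation ratio k = n₂/n₁ = 3, Var(x̄₁−x̄₂) = σ²(1/n₁ + 1/(k·n₁)) = σ²·(k+1)/(k·n₁).
So n₁ = (1 + 1/k)·((z_{α} + z_β)/d)² = 1.333 × (3.362/0.93)².
n₁ = 1.333 × 13.07 = 17.4.
Round up: n₁ = 18, giving n₂ = 3 × 18 = 54.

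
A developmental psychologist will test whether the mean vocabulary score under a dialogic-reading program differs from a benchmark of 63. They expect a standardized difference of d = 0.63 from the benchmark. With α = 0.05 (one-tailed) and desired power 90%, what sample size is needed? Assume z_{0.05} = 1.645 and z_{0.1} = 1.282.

For a one-sample test: n = ((z_{α} + z_β) / d)².
z_{α} + z_β = 1.645 + 1.282 = 2.927.
n = (2.927 / 0.63)² = 4.646² = 21.59.
Round up.

n = 22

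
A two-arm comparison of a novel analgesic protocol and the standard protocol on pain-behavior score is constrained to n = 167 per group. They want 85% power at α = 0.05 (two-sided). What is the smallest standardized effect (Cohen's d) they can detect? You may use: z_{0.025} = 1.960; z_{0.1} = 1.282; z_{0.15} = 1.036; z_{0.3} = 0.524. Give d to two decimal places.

For two independent groups of n = 167 each: d_min = (z_{α/2} + z_β)·√(2/n).
z-sum = 1.960 + 1.036 = 2.996.
d_min = 2.996 × √(2/167) = 2.996 × 0.1094 = 0.328.

d_min ≈ 0.33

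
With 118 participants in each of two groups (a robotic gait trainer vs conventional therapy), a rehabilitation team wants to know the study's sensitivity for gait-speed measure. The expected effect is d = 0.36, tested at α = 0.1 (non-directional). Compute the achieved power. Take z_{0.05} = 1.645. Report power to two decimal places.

power ≈ 0.87

For two equal groups, power = Φ(d·√(n/2) − z_{α/2}).
d·√(n/2) = 0.36 × √(118/2) = 0.36 × 7.681 = 2.765.
z_β = 2.765 − 1.645 = 1.120.
Power = Φ(1.120) = 0.869.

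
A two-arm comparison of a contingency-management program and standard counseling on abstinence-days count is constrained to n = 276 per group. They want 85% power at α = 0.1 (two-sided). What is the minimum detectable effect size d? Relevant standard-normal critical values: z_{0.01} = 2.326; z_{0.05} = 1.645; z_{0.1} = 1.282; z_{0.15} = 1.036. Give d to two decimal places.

d_min ≈ 0.23

For two independent groups of n = 276 each: d_min = (z_{α/2} + z_β)·√(2/n).
z-sum = 1.645 + 1.036 = 2.681.
d_min = 2.681 × √(2/276) = 2.681 × 0.0851 = 0.228.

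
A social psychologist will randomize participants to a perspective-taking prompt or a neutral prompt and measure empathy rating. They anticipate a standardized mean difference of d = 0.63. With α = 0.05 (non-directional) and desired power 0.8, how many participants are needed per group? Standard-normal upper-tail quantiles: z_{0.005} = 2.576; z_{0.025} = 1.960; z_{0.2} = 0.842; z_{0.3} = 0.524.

For two independent groups with equal n: n = 2·((z_{α/2} + z_β) / d)².
z_{α/2} + z_β = 1.960 + 0.842 = 2.802.
n = 2 × (2.802 / 0.63)² = 2 × 4.448² = 2 × 19.78 = 39.6.
Round up to the next whole participant.

n = 40 per group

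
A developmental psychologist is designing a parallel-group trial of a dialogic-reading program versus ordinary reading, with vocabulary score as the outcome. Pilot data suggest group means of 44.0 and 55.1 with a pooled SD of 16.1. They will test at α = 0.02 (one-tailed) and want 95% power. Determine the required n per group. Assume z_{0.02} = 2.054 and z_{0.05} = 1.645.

Cohen's d = |M₁ − M₂| / SD_pooled = |44.0 − 55.1| / 16.1 = 11.1 / 16.1 = 0.689.
For two independent groups with equal n: n = 2·((z_{α} + z_β) / d)².
z_{α} + z_β = 2.054 + 1.645 = 3.699.
n = 2 × (3.699 / 0.689)² = 2 × 5.369² = 2 × 28.82 = 57.6.
Round up to the next whole participant.

n = 58 per group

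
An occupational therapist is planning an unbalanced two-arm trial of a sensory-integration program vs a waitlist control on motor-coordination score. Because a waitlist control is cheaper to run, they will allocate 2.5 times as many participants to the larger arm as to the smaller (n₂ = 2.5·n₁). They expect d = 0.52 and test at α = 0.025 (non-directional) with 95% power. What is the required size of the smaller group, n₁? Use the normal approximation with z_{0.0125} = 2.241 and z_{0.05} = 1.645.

With allocation ratio k = n₂/n₁ = 2.5, Var(x̄₁−x̄₂) = σ²(1/n₁ + 1/(k·n₁)) = σ²·(k+1)/(k·n₁).
So n₁ = (1 + 1/k)·((z_{α/2} + z_β)/d)² = 1.400 × (3.886/0.52)².
n₁ = 1.400 × 55.85 = 78.2.
Round up: n₁ = 79, giving n₂ = ⌈2.5 × 79⌉ = ⌈197.5⌉ = 198.

n₁ = 79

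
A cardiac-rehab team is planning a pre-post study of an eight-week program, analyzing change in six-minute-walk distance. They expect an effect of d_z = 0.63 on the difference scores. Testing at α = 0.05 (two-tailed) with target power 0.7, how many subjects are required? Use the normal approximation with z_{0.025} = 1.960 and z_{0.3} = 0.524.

For a paired (one-sample on differences) test: n = ((z_{α/2} + z_β) / d)².
z_{α/2} + z_β = 1.960 + 0.524 = 2.484.
n = (2.484 / 0.63)² = 3.943² = 15.55.
Round up.

n = 16 pairs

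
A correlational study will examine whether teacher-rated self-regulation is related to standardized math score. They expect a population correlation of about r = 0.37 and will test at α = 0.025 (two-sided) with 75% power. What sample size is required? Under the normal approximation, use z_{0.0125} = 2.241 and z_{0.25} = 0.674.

n = 60

Fisher's z: C = ½·ln((1+r)/(1−r)) = ½·ln(2.1746) = 0.3884.
n = ((z_{α/2} + z_β)/C)² + 3.
(2.241 + 0.674) / 0.3884 = 2.915 / 0.3884 = 7.505.
n = 7.505² + 3 = 56.33 + 3 = 59.3.
Round up.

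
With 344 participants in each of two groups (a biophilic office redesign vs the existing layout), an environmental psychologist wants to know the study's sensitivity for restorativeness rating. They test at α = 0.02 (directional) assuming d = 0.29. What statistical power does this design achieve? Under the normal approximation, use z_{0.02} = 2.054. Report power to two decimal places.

For two equal groups, power = Φ(d·√(n/2) − z_{α}).
d·√(n/2) = 0.29 × √(344/2) = 0.29 × 13.115 = 3.803.
z_β = 3.803 − 2.054 = 1.749.
Power = Φ(1.749) = 0.960.

power ≈ 0.96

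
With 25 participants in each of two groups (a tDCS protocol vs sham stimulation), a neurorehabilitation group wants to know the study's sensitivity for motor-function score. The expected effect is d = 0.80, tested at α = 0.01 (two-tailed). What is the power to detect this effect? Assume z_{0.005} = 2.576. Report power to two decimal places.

For two equal groups, power = Φ(d·√(n/2) − z_{α/2}).
d·√(n/2) = 0.80 × √(25/2) = 0.80 × 3.536 = 2.828.
z_β = 2.828 − 2.576 = 0.252.
Power = Φ(0.252) = 0.600.

power ≈ 0.60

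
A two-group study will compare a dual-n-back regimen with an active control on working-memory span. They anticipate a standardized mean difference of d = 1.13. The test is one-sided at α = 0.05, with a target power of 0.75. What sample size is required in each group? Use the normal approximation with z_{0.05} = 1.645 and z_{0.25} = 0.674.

n = 9 per group

For two independent groups with equal n: n = 2·((z_{α} + z_β) / d)².
z_{α} + z_β = 1.645 + 0.674 = 2.319.
n = 2 × (2.319 / 1.13)² = 2 × 2.052² = 2 × 4.21 = 8.4.
Round up to the next whole participant.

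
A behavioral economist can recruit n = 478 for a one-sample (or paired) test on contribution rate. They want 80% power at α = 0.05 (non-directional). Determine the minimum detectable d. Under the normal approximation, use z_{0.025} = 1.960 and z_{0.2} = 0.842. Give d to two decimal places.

d_min ≈ 0.13

For a single sample (or paired design) of n = 478: d_min = (z_{α/2} + z_β)/√n.
z-sum = 1.960 + 0.842 = 2.802.
d_min = 2.802 / √478 = 2.802 / 21.863 = 0.128.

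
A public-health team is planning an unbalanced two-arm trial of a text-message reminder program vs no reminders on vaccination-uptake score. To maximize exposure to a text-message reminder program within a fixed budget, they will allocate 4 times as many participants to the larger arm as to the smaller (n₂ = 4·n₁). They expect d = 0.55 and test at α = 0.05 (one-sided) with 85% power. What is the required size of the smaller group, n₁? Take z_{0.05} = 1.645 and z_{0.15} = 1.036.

n₁ = 30

With allocation ratio k = n₂/n₁ = 4, Var(x̄₁−x̄₂) = σ²(1/n₁ + 1/(k·n₁)) = σ²·(k+1)/(k·n₁).
So n₁ = (1 + 1/k)·((z_{α} + z_β)/d)² = 1.250 × (2.681/0.55)².
n₁ = 1.250 × 23.76 = 29.7.
Round up: n₁ = 30, giving n₂ = 4 × 30 = 120.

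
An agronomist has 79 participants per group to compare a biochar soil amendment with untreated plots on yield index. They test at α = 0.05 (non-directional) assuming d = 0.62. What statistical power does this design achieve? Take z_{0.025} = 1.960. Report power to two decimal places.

For two equal groups, power = Φ(d·√(n/2) − z_{α/2}).
d·√(n/2) = 0.62 × √(79/2) = 0.62 × 6.285 = 3.897.
z_β = 3.897 − 1.960 = 1.937.
Power = Φ(1.937) = 0.974.

power ≈ 0.97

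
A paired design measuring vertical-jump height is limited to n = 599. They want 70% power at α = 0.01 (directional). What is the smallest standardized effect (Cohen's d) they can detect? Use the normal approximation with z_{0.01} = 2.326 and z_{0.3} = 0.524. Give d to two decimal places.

For a single sample (or paired design) of n = 599: d_min = (z_{α} + z_β)/√n.
z-sum = 2.326 + 0.524 = 2.850.
d_min = 2.850 / √599 = 2.850 / 24.474 = 0.116.

d_min ≈ 0.12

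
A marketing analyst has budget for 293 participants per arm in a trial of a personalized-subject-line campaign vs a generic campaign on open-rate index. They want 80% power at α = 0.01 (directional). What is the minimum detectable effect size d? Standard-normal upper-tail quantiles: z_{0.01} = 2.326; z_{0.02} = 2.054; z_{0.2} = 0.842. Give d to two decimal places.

For two independent groups of n = 293 each: d_min = (z_{α} + z_β)·√(2/n).
z-sum = 2.326 + 0.842 = 3.168.
d_min = 3.168 × √(2/293) = 3.168 × 0.0826 = 0.262.

d_min ≈ 0.26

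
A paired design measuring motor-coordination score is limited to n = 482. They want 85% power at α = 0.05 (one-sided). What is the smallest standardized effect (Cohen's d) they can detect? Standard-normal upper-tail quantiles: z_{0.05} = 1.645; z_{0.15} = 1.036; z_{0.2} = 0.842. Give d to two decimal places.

For a single sample (or paired design) of n = 482: d_min = (z_{α} + z_β)/√n.
z-sum = 1.645 + 1.036 = 2.681.
d_min = 2.681 / √482 = 2.681 / 21.954 = 0.122.

d_min ≈ 0.12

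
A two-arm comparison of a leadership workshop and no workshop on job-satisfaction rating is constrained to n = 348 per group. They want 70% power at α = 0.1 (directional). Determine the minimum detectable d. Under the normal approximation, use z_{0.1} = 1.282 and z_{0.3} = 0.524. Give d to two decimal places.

d_min ≈ 0.14

For two independent groups of n = 348 each: d_min = (z_{α} + z_β)·√(2/n).
z-sum = 1.282 + 0.524 = 1.806.
d_min = 1.806 × √(2/348) = 1.806 × 0.0758 = 0.137.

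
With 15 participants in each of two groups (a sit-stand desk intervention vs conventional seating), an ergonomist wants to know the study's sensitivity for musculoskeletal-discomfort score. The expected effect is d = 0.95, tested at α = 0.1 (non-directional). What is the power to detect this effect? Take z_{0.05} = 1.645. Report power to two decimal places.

power ≈ 0.83

For two equal groups, power = Φ(d·√(n/2) − z_{α/2}).
d·√(n/2) = 0.95 × √(15/2) = 0.95 × 2.739 = 2.602.
z_β = 2.602 − 1.645 = 0.957.
Power = Φ(0.957) = 0.831.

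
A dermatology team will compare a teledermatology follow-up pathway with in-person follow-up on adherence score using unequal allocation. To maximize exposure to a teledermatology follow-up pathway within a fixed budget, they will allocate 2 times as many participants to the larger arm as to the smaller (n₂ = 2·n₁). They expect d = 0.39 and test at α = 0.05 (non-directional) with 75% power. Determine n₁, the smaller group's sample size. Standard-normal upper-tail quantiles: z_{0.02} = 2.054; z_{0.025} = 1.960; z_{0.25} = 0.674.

With allocation ratio k = n₂/n₁ = 2, Var(x̄₁−x̄₂) = σ²(1/n₁ + 1/(k·n₁)) = σ²·(k+1)/(k·n₁).
So n₁ = (1 + 1/k)·((z_{α/2} + z_β)/d)² = 1.500 × (2.634/0.39)².
n₁ = 1.500 × 45.61 = 68.4.
Round up: n₁ = 69, giving n₂ = 2 × 69 = 138.

n₁ = 69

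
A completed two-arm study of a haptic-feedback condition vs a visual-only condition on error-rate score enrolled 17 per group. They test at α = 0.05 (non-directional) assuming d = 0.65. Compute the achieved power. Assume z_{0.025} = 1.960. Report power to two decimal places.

power ≈ 0.47

For two equal groups, power = Φ(d·√(n/2) − z_{α/2}).
d·√(n/2) = 0.65 × √(17/2) = 0.65 × 2.915 = 1.895.
z_β = 1.895 − 1.960 = -0.065.
Power = Φ(-0.065) = 0.474.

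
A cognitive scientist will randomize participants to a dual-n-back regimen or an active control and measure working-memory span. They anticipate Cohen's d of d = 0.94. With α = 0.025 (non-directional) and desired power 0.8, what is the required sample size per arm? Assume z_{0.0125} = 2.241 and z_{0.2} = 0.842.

n = 22 per group

For two independent groups with equal n: n = 2·((z_{α/2} + z_β) / d)².
z_{α/2} + z_β = 2.241 + 0.842 = 3.083.
n = 2 × (3.083 / 0.94)² = 2 × 3.280² = 2 × 10.76 = 21.5.
Round up to the next whole participant.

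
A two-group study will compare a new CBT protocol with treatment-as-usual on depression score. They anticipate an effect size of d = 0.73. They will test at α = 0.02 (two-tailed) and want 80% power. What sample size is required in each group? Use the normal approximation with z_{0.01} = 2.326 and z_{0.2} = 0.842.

n = 38 per group

For two independent groups with equal n: n = 2·((z_{α/2} + z_β) / d)².
z_{α/2} + z_β = 2.326 + 0.842 = 3.168.
n = 2 × (3.168 / 0.73)² = 2 × 4.340² = 2 × 18.83 = 37.7.
Round up to the next whole participant.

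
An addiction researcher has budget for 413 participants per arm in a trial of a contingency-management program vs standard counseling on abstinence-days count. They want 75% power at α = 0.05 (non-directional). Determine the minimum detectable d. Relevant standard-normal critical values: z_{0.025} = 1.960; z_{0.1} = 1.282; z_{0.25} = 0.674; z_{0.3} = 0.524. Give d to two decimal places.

d_min ≈ 0.18

For two independent groups of n = 413 each: d_min = (z_{α/2} + z_β)·√(2/n).
z-sum = 1.960 + 0.674 = 2.634.
d_min = 2.634 × √(2/413) = 2.634 × 0.0696 = 0.183.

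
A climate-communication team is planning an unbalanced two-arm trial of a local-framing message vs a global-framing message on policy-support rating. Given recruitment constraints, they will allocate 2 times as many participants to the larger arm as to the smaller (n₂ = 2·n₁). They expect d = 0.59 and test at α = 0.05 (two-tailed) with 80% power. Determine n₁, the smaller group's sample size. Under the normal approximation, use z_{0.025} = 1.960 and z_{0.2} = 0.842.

With allocation ratio k = n₂/n₁ = 2, Var(x̄₁−x̄₂) = σ²(1/n₁ + 1/(k·n₁)) = σ²·(k+1)/(k·n₁).
So n₁ = (1 + 1/k)·((z_{α/2} + z_β)/d)² = 1.500 × (2.802/0.59)².
n₁ = 1.500 × 22.55 = 33.8.
Round up: n₁ = 34, giving n₂ = 2 × 34 = 68.

n₁ = 34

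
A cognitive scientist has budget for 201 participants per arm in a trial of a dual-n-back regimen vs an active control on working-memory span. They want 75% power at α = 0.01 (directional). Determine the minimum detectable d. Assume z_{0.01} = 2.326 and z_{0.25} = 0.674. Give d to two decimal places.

For two independent groups of n = 201 each: d_min = (z_{α} + z_β)·√(2/n).
z-sum = 2.326 + 0.674 = 3.000.
d_min = 3.000 × √(2/201) = 3.000 × 0.0998 = 0.299.

d_min ≈ 0.30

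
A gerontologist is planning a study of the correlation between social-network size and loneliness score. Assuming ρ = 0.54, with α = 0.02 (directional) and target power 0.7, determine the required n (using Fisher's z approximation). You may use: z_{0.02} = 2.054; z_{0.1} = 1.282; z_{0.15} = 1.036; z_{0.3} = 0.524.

n = 22

Fisher's z: C = ½·ln((1+r)/(1−r)) = ½·ln(3.3478) = 0.6042.
n = ((z_{α} + z_β)/C)² + 3.
(2.054 + 0.524) / 0.6042 = 2.578 / 0.6042 = 4.267.
n = 4.267² + 3 = 18.21 + 3 = 21.2.
Round up.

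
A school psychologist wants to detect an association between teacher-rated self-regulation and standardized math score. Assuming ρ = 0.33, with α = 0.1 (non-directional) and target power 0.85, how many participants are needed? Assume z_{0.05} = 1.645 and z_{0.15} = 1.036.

n = 65

Fisher's z: C = ½·ln((1+r)/(1−r)) = ½·ln(1.9851) = 0.3428.
n = ((z_{α/2} + z_β)/C)² + 3.
(1.645 + 1.036) / 0.3428 = 2.681 / 0.3428 = 7.821.
n = 7.821² + 3 = 61.17 + 3 = 64.2.
Round up.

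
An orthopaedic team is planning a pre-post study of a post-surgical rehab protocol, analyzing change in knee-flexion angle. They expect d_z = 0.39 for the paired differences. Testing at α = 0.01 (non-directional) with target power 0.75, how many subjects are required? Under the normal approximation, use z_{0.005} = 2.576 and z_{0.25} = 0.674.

n = 70 pairs

For a paired (one-sample on differences) test: n = ((z_{α/2} + z_β) / d)².
z_{α/2} + z_β = 2.576 + 0.674 = 3.250.
n = (3.250 / 0.39)² = 8.333² = 69.44.
Round up.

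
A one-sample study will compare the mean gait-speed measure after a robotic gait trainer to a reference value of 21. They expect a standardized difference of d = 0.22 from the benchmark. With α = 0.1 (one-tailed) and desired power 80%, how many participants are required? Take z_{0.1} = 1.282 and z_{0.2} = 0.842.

n = 94

For a one-sample test: n = ((z_{α} + z_β) / d)².
z_{α} + z_β = 1.282 + 0.842 = 2.124.
n = (2.124 / 0.22)² = 9.655² = 93.21.
Round up.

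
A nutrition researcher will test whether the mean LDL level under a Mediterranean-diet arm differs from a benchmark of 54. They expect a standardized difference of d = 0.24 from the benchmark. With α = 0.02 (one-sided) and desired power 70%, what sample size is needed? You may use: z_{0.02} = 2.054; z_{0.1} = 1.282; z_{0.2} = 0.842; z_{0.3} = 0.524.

n = 116

For a one-sample test: n = ((z_{α} + z_β) / d)².
z_{α} + z_β = 2.054 + 0.524 = 2.578.
n = (2.578 / 0.24)² = 10.742² = 115.38.
Round up.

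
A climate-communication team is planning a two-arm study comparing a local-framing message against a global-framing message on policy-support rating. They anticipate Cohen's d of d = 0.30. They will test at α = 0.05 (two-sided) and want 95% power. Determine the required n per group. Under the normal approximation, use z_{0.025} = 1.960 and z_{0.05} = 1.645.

n = 289 per group

For two independent groups with equal n: n = 2·((z_{α/2} + z_β) / d)².
z_{α/2} + z_β = 1.960 + 1.645 = 3.605.
n = 2 × (3.605 / 0.30)² = 2 × 12.017² = 2 × 144.40 = 288.8.
Round up to the next whole participant.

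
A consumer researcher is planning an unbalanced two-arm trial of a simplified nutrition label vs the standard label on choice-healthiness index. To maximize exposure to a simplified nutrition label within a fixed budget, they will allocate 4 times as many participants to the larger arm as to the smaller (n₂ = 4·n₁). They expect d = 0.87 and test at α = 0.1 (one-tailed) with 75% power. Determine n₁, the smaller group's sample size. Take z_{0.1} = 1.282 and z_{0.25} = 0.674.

With allocation ratio k = n₂/n₁ = 4, Var(x̄₁−x̄₂) = σ²(1/n₁ + 1/(k·n₁)) = σ²·(k+1)/(k·n₁).
So n₁ = (1 + 1/k)·((z_{α} + z_β)/d)² = 1.250 × (1.956/0.87)².
n₁ = 1.250 × 5.05 = 6.3.
Round up: n₁ = 7, giving n₂ = 4 × 7 = 28.

n₁ = 7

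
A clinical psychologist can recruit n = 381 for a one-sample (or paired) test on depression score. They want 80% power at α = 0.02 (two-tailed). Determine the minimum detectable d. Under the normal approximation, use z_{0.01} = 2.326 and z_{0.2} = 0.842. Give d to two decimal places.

For a single sample (or paired design) of n = 381: d_min = (z_{α/2} + z_β)/√n.
z-sum = 2.326 + 0.842 = 3.168.
d_min = 3.168 / √381 = 3.168 / 19.519 = 0.162.

d_min ≈ 0.16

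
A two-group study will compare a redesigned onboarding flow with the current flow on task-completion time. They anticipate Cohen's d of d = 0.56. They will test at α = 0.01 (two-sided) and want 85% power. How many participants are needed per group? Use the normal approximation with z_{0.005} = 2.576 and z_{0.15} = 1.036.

For two independent groups with equal n: n = 2·((z_{α/2} + z_β) / d)².
z_{α/2} + z_β = 2.576 + 1.036 = 3.612.
n = 2 × (3.612 / 0.56)² = 2 × 6.450² = 2 × 41.60 = 83.2.
Round up to the next whole participant.

n = 84 per group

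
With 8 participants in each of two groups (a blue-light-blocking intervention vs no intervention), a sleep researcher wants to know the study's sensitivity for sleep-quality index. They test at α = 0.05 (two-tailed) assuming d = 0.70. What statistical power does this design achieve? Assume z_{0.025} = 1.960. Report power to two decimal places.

power ≈ 0.29

For two equal groups, power = Φ(d·√(n/2) − z_{α/2}).
d·√(n/2) = 0.70 × √(8/2) = 0.70 × 2.000 = 1.400.
z_β = 1.400 − 1.960 = -0.560.
Power = Φ(-0.560) = 0.288.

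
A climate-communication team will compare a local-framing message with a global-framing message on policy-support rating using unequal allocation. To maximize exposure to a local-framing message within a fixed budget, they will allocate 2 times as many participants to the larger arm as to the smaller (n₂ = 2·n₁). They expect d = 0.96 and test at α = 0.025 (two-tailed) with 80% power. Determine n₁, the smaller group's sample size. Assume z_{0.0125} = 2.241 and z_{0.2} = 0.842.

n₁ = 16

With allocation ratio k = n₂/n₁ = 2, Var(x̄₁−x̄₂) = σ²(1/n₁ + 1/(k·n₁)) = σ²·(k+1)/(k·n₁).
So n₁ = (1 + 1/k)·((z_{α/2} + z_β)/d)² = 1.500 × (3.083/0.96)².
n₁ = 1.500 × 10.31 = 15.5.
Round up: n₁ = 16, giving n₂ = 2 × 16 = 32.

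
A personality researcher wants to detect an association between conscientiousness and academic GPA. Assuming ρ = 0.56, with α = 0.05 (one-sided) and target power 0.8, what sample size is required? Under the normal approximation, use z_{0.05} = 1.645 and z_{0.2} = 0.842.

n = 19

Fisher's z: C = ½·ln((1+r)/(1−r)) = ½·ln(3.5455) = 0.6328.
n = ((z_{α} + z_β)/C)² + 3.
(1.645 + 0.842) / 0.6328 = 2.487 / 0.6328 = 3.930.
n = 3.930² + 3 = 15.45 + 3 = 18.4.
Round up.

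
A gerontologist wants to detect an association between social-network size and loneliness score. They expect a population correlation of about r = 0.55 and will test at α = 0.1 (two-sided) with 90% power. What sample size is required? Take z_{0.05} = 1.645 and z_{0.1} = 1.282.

n = 26

Fisher's z: C = ½·ln((1+r)/(1−r)) = ½·ln(3.4444) = 0.6184.
n = ((z_{α/2} + z_β)/C)² + 3.
(1.645 + 1.282) / 0.6184 = 2.927 / 0.6184 = 4.733.
n = 4.733² + 3 = 22.40 + 3 = 25.4.
Round up.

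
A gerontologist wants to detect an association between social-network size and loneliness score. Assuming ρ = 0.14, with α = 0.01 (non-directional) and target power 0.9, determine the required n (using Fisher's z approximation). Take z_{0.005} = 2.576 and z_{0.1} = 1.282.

Fisher's z: C = ½·ln((1+r)/(1−r)) = ½·ln(1.3256) = 0.1409.
n = ((z_{α/2} + z_β)/C)² + 3.
(2.576 + 1.282) / 0.1409 = 3.858 / 0.1409 = 27.381.
n = 27.381² + 3 = 749.73 + 3 = 752.7.
Round up.

n = 753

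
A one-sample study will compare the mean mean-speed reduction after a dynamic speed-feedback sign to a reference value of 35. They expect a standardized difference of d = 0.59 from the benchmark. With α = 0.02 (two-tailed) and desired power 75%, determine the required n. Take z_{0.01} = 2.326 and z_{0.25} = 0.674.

For a one-sample test: n = ((z_{α/2} + z_β) / d)².
z_{α/2} + z_β = 2.326 + 0.674 = 3.000.
n = (3.000 / 0.59)² = 5.085² = 25.85.
Round up.

n = 26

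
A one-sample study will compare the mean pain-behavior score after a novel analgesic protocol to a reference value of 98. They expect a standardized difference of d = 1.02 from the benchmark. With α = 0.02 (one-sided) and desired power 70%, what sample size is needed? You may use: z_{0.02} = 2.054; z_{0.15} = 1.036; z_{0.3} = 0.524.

n = 7

For a one-sample test: n = ((z_{α} + z_β) / d)².
z_{α} + z_β = 2.054 + 0.524 = 2.578.
n = (2.578 / 1.02)² = 2.527² = 6.39.
Round up.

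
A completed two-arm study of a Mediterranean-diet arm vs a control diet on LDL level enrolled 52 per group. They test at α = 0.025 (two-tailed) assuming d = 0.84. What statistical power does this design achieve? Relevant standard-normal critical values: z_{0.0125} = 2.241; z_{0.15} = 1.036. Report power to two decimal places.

For two equal groups, power = Φ(d·√(n/2) − z_{α/2}).
d·√(n/2) = 0.84 × √(52/2) = 0.84 × 5.099 = 4.283.
z_β = 4.283 − 2.241 = 2.042.
Power = Φ(2.042) = 0.979.

power ≈ 0.98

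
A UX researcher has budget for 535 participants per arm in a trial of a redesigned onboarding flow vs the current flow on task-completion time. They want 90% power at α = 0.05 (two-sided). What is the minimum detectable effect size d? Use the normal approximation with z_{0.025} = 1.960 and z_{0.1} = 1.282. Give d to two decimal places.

For two independent groups of n = 535 each: d_min = (z_{α/2} + z_β)·√(2/n).
z-sum = 1.960 + 1.282 = 3.242.
d_min = 3.242 × √(2/535) = 3.242 × 0.0611 = 0.198.

d_min ≈ 0.20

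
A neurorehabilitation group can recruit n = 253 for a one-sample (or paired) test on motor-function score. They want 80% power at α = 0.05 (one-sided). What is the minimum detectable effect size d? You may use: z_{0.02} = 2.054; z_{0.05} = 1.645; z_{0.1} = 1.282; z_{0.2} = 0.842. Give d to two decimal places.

d_min ≈ 0.16

For a single sample (or paired design) of n = 253: d_min = (z_{α} + z_β)/√n.
z-sum = 1.645 + 0.842 = 2.487.
d_min = 2.487 / √253 = 2.487 / 15.906 = 0.156.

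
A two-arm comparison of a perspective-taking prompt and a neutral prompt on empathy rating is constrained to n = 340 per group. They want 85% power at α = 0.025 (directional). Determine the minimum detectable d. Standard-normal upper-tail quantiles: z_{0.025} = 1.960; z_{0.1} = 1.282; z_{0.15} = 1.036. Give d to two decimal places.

d_min ≈ 0.23

For two independent groups of n = 340 each: d_min = (z_{α} + z_β)·√(2/n).
z-sum = 1.960 + 1.036 = 2.996.
d_min = 2.996 × √(2/340) = 2.996 × 0.0767 = 0.230.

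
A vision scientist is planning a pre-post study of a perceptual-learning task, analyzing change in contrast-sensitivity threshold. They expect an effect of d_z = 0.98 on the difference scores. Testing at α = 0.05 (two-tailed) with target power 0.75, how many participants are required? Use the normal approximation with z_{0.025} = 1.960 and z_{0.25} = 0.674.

n = 8 pairs

For a paired (one-sample on differences) test: n = ((z_{α/2} + z_β) / d)².
z_{α/2} + z_β = 1.960 + 0.674 = 2.634.
n = (2.634 / 0.98)² = 2.688² = 7.22.
Round up.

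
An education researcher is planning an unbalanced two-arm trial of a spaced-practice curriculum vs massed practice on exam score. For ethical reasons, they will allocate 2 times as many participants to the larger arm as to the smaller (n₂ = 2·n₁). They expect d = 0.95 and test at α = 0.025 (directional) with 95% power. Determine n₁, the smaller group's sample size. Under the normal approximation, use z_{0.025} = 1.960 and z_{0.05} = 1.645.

n₁ = 22

With allocation ratio k = n₂/n₁ = 2, Var(x̄₁−x̄₂) = σ²(1/n₁ + 1/(k·n₁)) = σ²·(k+1)/(k·n₁).
So n₁ = (1 + 1/k)·((z_{α} + z_β)/d)² = 1.500 × (3.605/0.95)².
n₁ = 1.500 × 14.40 = 21.6.
Round up: n₁ = 22, giving n₂ = 2 × 22 = 44.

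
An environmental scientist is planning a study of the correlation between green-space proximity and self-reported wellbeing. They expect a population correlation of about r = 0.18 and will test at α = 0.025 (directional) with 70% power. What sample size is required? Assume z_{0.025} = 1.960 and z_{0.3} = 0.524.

Fisher's z: C = ½·ln((1+r)/(1−r)) = ½·ln(1.4390) = 0.1820.
n = ((z_{α} + z_β)/C)² + 3.
(1.960 + 0.524) / 0.1820 = 2.484 / 0.1820 = 13.648.
n = 13.648² + 3 = 186.28 + 3 = 189.3.
Round up.

n = 190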